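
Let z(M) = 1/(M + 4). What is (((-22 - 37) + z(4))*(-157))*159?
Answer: 11757573/8 ≈ 1.4697e+6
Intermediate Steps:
z(M) = 1/(4 + M)
(((-22 - 37) + z(4))*(-157))*159 = (((-22 - 37) + 1/(4 + 4))*(-157))*159 = ((-59 + 1/8)*(-157))*159 = ((-59 + ⅛)*(-157))*159 = -471/8*(-157)*159 = (73947/8)*159 = 11757573/8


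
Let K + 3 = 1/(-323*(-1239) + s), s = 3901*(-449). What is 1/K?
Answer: -1351352/4054057 ≈ -0.33333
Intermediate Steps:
s = -1751549
K = -4054057/1351352 (K = -3 + 1/(-323*(-1239) - 1751549) = -3 + 1/(400197 - 1751549) = -3 + 1/(-1351352) = -3 - 1/1351352 = -4054057/1351352 ≈ -3.0000)
1/K = 1/(-4054057/1351352) = -1351352/4054057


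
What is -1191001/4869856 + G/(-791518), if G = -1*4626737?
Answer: 10794422105177/1927289340704 ≈ 5.6008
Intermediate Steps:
G = -4626737
-1191001/4869856 + G/(-791518) = -1191001/4869856 - 4626737/(-791518) = -1191001*1/4869856 - 4626737*(-1/791518) = -1191001/4869856 + 4626737/791518 = 10794422105177/1927289340704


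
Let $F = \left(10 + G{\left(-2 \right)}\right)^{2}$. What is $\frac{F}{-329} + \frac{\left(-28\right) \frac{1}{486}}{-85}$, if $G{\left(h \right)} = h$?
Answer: $- \frac{1317314}{6795495} \approx -0.19385$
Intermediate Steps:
$F = 64$ ($F = \left(10 - 2\right)^{2} = 8^{2} = 64$)
$\frac{F}{-329} + \frac{\left(-28\right) \frac{1}{486}}{-85} = \frac{64}{-329} + \frac{\left(-28\right) \frac{1}{486}}{-85} = 64 \left(- \frac{1}{329}\right) + \left(-28\right) \frac{1}{486} \left(- \frac{1}{85}\right) = - \frac{64}{329} - - \frac{14}{20655} = - \frac{64}{329} + \frac{14}{20655} = - \frac{1317314}{6795495}$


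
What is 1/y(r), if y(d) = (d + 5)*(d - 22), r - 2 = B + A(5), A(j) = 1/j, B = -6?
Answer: -25/774 ≈ -0.032300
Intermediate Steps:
A(j) = 1/j
r = -19/5 (r = 2 + (-6 + 1/5) = 2 + (-6 + ⅕) = 2 - 29/5 = -19/5 ≈ -3.8000)
y(d) = (-22 + d)*(5 + d) (y(d) = (5 + d)*(-22 + d) = (-22 + d)*(5 + d))
1/y(r) = 1/(-110 + (-19/5)² - 17*(-19/5)) = 1/(-110 + 361/25 + 323/5) = 1/(-774/25) = -25/774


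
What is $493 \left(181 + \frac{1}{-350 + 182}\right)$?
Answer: $\frac{14990651}{168} \approx 89230.0$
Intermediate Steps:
$493 \left(181 + \frac{1}{-350 + 182}\right) = 493 \left(181 + \frac{1}{-168}\right) = 493 \left(181 - \frac{1}{168}\right) = 493 \cdot \frac{30407}{168} = \frac{14990651}{168}$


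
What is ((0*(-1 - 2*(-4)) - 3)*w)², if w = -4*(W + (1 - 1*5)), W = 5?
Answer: 144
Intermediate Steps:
w = -4 (w = -4*(5 + (1 - 1*5)) = -4*(5 + (1 - 5)) = -4*(5 - 4) = -4*1 = -4)
((0*(-1 - 2*(-4)) - 3)*w)² = ((0*(-1 - 2*(-4)) - 3)*(-4))² = ((0*(-1 + 8) - 3)*(-4))² = ((0*7 - 3)*(-4))² = ((0 - 3)*(-4))² = (-3*(-4))² = 12² = 144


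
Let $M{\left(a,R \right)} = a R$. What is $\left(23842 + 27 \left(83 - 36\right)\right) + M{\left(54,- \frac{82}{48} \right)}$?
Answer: $\frac{100075}{4} \approx 25019.0$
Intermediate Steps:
$M{\left(a,R \right)} = R a$
$\left(23842 + 27 \left(83 - 36\right)\right) + M{\left(54,- \frac{82}{48} \right)} = \left(23842 + 27 \left(83 - 36\right)\right) + - \frac{82}{48} \cdot 54 = \left(23842 + 27 \cdot 47\right) + \left(-82\right) \frac{1}{48} \cdot 54 = \left(23842 + 1269\right) - \frac{369}{4} = 25111 - \frac{369}{4} = \frac{100075}{4}$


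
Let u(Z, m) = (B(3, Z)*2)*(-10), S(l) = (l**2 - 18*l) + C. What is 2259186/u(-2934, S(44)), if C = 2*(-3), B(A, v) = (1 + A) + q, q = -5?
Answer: 1129593/10 ≈ 1.1296e+5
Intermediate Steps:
B(A, v) = -4 + A (B(A, v) = (1 + A) - 5 = -4 + A)
C = -6
S(l) = -6 + l**2 - 18*l (S(l) = (l**2 - 18*l) - 6 = -6 + l**2 - 18*l)
u(Z, m) = 20 (u(Z, m) = ((-4 + 3)*2)*(-10) = -1*2*(-10) = -2*(-10) = 20)
2259186/u(-2934, S(44)) = 2259186/20 = 2259186*(1/20) = 1129593/10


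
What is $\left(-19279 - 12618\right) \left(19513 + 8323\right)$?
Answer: $-887884892$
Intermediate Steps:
$\left(-19279 - 12618\right) \left(19513 + 8323\right) = \left(-31897\right) 27836 = -887884892$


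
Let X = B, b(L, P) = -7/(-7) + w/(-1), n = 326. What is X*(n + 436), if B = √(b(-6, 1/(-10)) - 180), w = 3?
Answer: 762*I*√182 ≈ 10280.0*I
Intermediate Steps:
b(L, P) = -2 (b(L, P) = -7/(-7) + 3/(-1) = -7*(-⅐) + 3*(-1) = 1 - 3 = -2)
B = I*√182 (B = √(-2 - 180) = √(-182) = I*√182 ≈ 13.491*I)
X = I*√182 ≈ 13.491*I
X*(n + 436) = (I*√182)*(326 + 436) = (I*√182)*762 = 762*I*√182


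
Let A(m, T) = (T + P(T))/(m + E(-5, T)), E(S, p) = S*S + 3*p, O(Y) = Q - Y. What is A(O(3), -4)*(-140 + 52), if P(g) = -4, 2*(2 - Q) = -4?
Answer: 352/7 ≈ 50.286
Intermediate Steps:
Q = 4 (Q = 2 - ½*(-4) = 2 + 2 = 4)
O(Y) = 4 - Y
E(S, p) = S² + 3*p
A(m, T) = (-4 + T)/(25 + m + 3*T) (A(m, T) = (T - 4)/(m + ((-5)² + 3*T)) = (-4 + T)/(m + (25 + 3*T)) = (-4 + T)/(25 + m + 3*T))
A(O(3), -4)*(-140 + 52) = ((-4 - 4)/(25 + (4 - 1*3) + 3*(-4)))*(-140 + 52) = (-8/(25 + (4 - 3) - 12))*(-88) = (-8/(25 + 1 - 12))*(-88) = (-8/14)*(-88) = ((1/14)*(-8))*(-88) = -4/7*(-88) = 352/7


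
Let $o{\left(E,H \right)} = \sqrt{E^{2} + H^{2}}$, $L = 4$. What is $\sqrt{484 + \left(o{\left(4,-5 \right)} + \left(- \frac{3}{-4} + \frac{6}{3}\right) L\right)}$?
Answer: $\sqrt{495 + \sqrt{41}} \approx 22.392$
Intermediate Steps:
$\sqrt{484 + \left(o{\left(4,-5 \right)} + \left(- \frac{3}{-4} + \frac{6}{3}\right) L\right)} = \sqrt{484 + \left(\sqrt{4^{2} + \left(-5\right)^{2}} + \left(- \frac{3}{-4} + \frac{6}{3}\right) 4\right)} = \sqrt{484 + \left(\sqrt{16 + 25} + \left(\left(-3\right) \left(- \frac{1}{4}\right) + 6 \cdot \frac{1}{3}\right) 4\right)} = \sqrt{484 + \left(\sqrt{41} + \left(\frac{3}{4} + 2\right) 4\right)} = \sqrt{484 + \left(\sqrt{41} + \frac{11}{4} \cdot 4\right)} = \sqrt{484 + \left(\sqrt{41} + 11\right)} = \sqrt{484 + \left(11 + \sqrt{41}\right)} = \sqrt{495 + \sqrt{41}}$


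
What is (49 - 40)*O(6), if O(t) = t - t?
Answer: 0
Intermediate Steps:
O(t) = 0
(49 - 40)*O(6) = (49 - 40)*0 = 9*0 = 0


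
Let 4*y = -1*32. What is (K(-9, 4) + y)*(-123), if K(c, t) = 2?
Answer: 738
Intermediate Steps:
y = -8 (y = (-1*32)/4 = (1/4)*(-32) = -8)
(K(-9, 4) + y)*(-123) = (2 - 8)*(-123) = -6*(-123) = 738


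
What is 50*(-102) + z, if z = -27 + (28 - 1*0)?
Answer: -5099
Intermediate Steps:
z = 1 (z = -27 + (28 + 0) = -27 + 28 = 1)
50*(-102) + z = 50*(-102) + 1 = -5100 + 1 = -5099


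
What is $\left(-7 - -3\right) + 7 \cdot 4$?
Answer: $24$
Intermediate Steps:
$\left(-7 - -3\right) + 7 \cdot 4 = \left(-7 + 3\right) + 28 = -4 + 28 = 24$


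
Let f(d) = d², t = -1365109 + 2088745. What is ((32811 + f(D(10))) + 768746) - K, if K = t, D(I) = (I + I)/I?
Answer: 77925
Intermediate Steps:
D(I) = 2 (D(I) = (2*I)/I = 2)
t = 723636
K = 723636
((32811 + f(D(10))) + 768746) - K = ((32811 + 2²) + 768746) - 1*723636 = ((32811 + 4) + 768746) - 723636 = (32815 + 768746) - 723636 = 801561 - 723636 = 77925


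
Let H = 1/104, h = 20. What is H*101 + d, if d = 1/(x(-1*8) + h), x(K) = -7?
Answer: 109/104 ≈ 1.0481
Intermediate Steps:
H = 1/104 ≈ 0.0096154
d = 1/13 (d = 1/(-7 + 20) = 1/13 ≈ 0.076923)
H*101 + d = (1/104)*101 + 1/13 = 101/104 + 1/13 = 109/104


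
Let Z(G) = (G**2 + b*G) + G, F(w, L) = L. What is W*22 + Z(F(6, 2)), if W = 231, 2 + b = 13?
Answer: 5110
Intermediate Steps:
b = 11 (b = -2 + 13 = 11)
Z(G) = G**2 + 12*G (Z(G) = (G**2 + 11*G) + G = G**2 + 12*G)
W*22 + Z(F(6, 2)) = 231*22 + 2*(12 + 2) = 5082 + 2*14 = 5082 + 28 = 5110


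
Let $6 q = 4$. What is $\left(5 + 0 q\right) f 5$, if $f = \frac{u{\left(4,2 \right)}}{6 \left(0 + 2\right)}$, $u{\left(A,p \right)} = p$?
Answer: $\frac{25}{6} \approx 4.1667$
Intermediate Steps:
$q = \frac{2}{3}$ ($q = \frac{1}{6} \cdot 4 = \frac{2}{3} \approx 0.66667$)
$f = \frac{1}{6}$ ($f = \frac{2}{6 \left(0 + 2\right)} = \frac{2}{6 \cdot 2} = \frac{2}{12} = 2 \cdot \frac{1}{12} = \frac{1}{6} \approx 0.16667$)
$\left(5 + 0 q\right) f 5 = \left(5 + 0 \cdot \frac{2}{3}\right) \frac{1}{6} \cdot 5 = \left(5 + 0\right) \frac{1}{6} \cdot 5 = 5 \cdot \frac{1}{6} \cdot 5 = \frac{5}{6} \cdot 5 = \frac{25}{6}$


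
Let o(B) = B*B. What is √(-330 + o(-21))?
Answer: √111 ≈ 10.536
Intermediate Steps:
o(B) = B²
√(-330 + o(-21)) = √(-330 + (-21)²) = √(-330 + 441) = √111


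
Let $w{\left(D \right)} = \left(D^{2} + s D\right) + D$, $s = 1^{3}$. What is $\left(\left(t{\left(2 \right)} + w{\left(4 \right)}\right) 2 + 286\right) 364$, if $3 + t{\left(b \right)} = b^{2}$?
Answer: $122304$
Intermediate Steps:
$t{\left(b \right)} = -3 + b^{2}$
$s = 1$
$w{\left(D \right)} = D^{2} + 2 D$ ($w{\left(D \right)} = \left(D^{2} + 1 D\right) + D = \left(D^{2} + D\right) + D = \left(D + D^{2}\right) + D = D^{2} + 2 D$)
$\left(\left(t{\left(2 \right)} + w{\left(4 \right)}\right) 2 + 286\right) 364 = \left(\left(\left(-3 + 2^{2}\right) + 4 \left(2 + 4\right)\right) 2 + 286\right) 364 = \left(\left(\left(-3 + 4\right) + 4 \cdot 6\right) 2 + 286\right) 364 = \left(\left(1 + 24\right) 2 + 286\right) 364 = \left(25 \cdot 2 + 286\right) 364 = \left(50 + 286\right) 364 = 336 \cdot 364 = 122304$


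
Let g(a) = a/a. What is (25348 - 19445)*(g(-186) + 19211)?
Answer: 113408436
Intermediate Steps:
g(a) = 1
(25348 - 19445)*(g(-186) + 19211) = (25348 - 19445)*(1 + 19211) = 5903*19212 = 113408436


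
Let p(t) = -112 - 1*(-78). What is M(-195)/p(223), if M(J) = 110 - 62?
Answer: -24/17 ≈ -1.4118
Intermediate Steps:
M(J) = 48
p(t) = -34 (p(t) = -112 + 78 = -34)
M(-195)/p(223) = 48/(-34) = 48*(-1/34) = -24/17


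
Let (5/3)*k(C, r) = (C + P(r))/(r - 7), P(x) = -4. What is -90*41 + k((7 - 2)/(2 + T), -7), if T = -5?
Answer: -258283/70 ≈ -3689.8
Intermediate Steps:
k(C, r) = 3*(-4 + C)/(5*(-7 + r)) (k(C, r) = 3*((C - 4)/(r - 7))/5 = 3*((-4 + C)/(-7 + r))/5 = 3*(-4 + C)/(5*(-7 + r)))
-90*41 + k((7 - 2)/(2 + T), -7) = -90*41 + 3*(-4 + (7 - 2)/(2 - 5))/(5*(-7 - 7)) = -3690 + (3/5)*(-4 + 5/(-3))/(-14) = -3690 + (3/5)*(-1/14)*(-4 + 5*(-1/3)) = -3690 + (3/5)*(-1/14)*(-4 - 5/3) = -3690 + (3/5)*(-1/14)*(-17/3) = -3690 + 17/70 = -258283/70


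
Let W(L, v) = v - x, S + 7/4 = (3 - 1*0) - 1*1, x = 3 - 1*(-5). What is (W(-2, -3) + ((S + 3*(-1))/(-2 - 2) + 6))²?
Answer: 4761/256 ≈ 18.598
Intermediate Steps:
x = 8 (x = 3 + 5 = 8)
S = ¼ (S = -7/4 + ((3 - 1*0) - 1*1) = -7/4 + ((3 + 0) - 1) = -7/4 + (3 - 1) = -7/4 + 2 = ¼ ≈ 0.25000)
W(L, v) = -8 + v (W(L, v) = v - 1*8 = v - 8 = -8 + v)
(W(-2, -3) + ((S + 3*(-1))/(-2 - 2) + 6))² = ((-8 - 3) + ((¼ + 3*(-1))/(-2 - 2) + 6))² = (-11 + ((¼ - 3)/(-4) + 6))² = (-11 + (-11/4*(-¼) + 6))² = (-11 + (11/16 + 6))² = (-11 + 107/16)² = (-69/16)² = 4761/256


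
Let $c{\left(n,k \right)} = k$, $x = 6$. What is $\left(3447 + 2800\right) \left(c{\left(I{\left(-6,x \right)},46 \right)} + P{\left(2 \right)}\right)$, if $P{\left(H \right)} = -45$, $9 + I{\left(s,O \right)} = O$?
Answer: $6247$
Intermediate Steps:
$I{\left(s,O \right)} = -9 + O$
$\left(3447 + 2800\right) \left(c{\left(I{\left(-6,x \right)},46 \right)} + P{\left(2 \right)}\right) = \left(3447 + 2800\right) \left(46 - 45\right) = 6247 \cdot 1 = 6247$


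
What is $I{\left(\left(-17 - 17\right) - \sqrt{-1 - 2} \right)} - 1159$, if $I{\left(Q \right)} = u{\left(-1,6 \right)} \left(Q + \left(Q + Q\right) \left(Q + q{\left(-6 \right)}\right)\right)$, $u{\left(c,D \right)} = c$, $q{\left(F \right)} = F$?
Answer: $-3839 - 147 i \sqrt{3} \approx -3839.0 - 254.61 i$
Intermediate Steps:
$I{\left(Q \right)} = - Q - 2 Q \left(-6 + Q\right)$ ($I{\left(Q \right)} = - (Q + \left(Q + Q\right) \left(Q - 6\right)) = - (Q + 2 Q \left(-6 + Q\right)) = - Q - 2 Q \left(-6 + Q\right)$)
$I{\left(\left(-17 - 17\right) - \sqrt{-1 - 2} \right)} - 1159 = \left(\left(-17 - 17\right) - \sqrt{-1 - 2}\right) \left(11 - 2 \left(\left(-17 - 17\right) - \sqrt{-1 - 2}\right)\right) - 1159 = \left(-34 - \sqrt{-3}\right) \left(11 - 2 \left(-34 - \sqrt{-3}\right)\right) - 1159 = \left(-34 - i \sqrt{3}\right) \left(11 - 2 \left(-34 - i \sqrt{3}\right)\right) - 1159 = \left(-34 - i \sqrt{3}\right) \left(11 + \left(68 + 2 i \sqrt{3}\right)\right) - 1159 = \left(-34 - i \sqrt{3}\right) \left(79 + 2 i \sqrt{3}\right) - 1159 = -1159 + \left(-34 - i \sqrt{3}\right) \left(79 + 2 i \sqrt{3}\right)$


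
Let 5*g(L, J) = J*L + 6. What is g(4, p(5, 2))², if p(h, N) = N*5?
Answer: 2116/25 ≈ 84.640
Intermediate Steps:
p(h, N) = 5*N
g(L, J) = 6/5 + J*L/5 (g(L, J) = (J*L + 6)/5 = (6 + J*L)/5 = 6/5 + J*L/5)
g(4, p(5, 2))² = (6/5 + (⅕)*(5*2)*4)² = (6/5 + (⅕)*10*4)² = (6/5 + 8)² = (46/5)² = 2116/25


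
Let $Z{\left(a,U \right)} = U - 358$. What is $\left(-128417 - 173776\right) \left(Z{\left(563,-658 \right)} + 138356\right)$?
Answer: $-41503186620$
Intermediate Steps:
$Z{\left(a,U \right)} = -358 + U$
$\left(-128417 - 173776\right) \left(Z{\left(563,-658 \right)} + 138356\right) = \left(-128417 - 173776\right) \left(\left(-358 - 658\right) + 138356\right) = - 302193 \left(-1016 + 138356\right) = \left(-302193\right) 137340 = -41503186620$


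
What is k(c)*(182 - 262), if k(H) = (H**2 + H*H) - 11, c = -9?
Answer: -12080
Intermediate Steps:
k(H) = -11 + 2*H**2 (k(H) = (H**2 + H**2) - 11 = 2*H**2 - 11 = -11 + 2*H**2)
k(c)*(182 - 262) = (-11 + 2*(-9)**2)*(182 - 262) = (-11 + 2*81)*(-80) = (-11 + 162)*(-80) = 151*(-80) = -12080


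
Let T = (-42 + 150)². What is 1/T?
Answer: 1/11664 ≈ 8.5734e-5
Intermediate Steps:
T = 11664 (T = 108² = 11664)
1/T = 1/11664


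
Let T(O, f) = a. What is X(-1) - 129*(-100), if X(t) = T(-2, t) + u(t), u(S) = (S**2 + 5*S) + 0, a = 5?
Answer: 12901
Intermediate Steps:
T(O, f) = 5
u(S) = S**2 + 5*S
X(t) = 5 + t*(5 + t)
X(-1) - 129*(-100) = (5 - (5 - 1)) - 129*(-100) = (5 - 1*4) + 12900 = (5 - 4) + 12900 = 1 + 12900 = 12901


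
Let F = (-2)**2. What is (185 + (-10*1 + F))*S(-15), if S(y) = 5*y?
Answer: -13425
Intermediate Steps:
F = 4
(185 + (-10*1 + F))*S(-15) = (185 + (-10*1 + 4))*(5*(-15)) = (185 + (-10 + 4))*(-75) = (185 - 6)*(-75) = 179*(-75) = -13425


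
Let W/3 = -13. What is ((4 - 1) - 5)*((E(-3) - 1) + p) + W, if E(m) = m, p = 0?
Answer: -31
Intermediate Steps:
W = -39 (W = 3*(-13) = -39)
((4 - 1) - 5)*((E(-3) - 1) + p) + W = ((4 - 1) - 5)*((-3 - 1) + 0) - 39 = (3 - 5)*(-4 + 0) - 39 = -2*(-4) - 39 = 8 - 39 = -31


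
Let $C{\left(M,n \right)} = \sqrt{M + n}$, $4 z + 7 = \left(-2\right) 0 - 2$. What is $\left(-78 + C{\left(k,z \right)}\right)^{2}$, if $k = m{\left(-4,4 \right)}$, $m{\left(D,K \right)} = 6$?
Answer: $\frac{\left(156 - \sqrt{15}\right)^{2}}{4} \approx 5785.7$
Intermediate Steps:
$z = - \frac{9}{4}$ ($z = - \frac{7}{4} + \frac{\left(-2\right) 0 - 2}{4} = - \frac{7}{4} + \frac{0 - 2}{4} = - \frac{7}{4} + \frac{1}{4} \left(-2\right) = - \frac{7}{4} - \frac{1}{2} = - \frac{9}{4} \approx -2.25$)
$k = 6$
$\left(-78 + C{\left(k,z \right)}\right)^{2} = \left(-78 + \sqrt{6 - \frac{9}{4}}\right)^{2} = \left(-78 + \sqrt{\frac{15}{4}}\right)^{2} = \left(-78 + \frac{\sqrt{15}}{2}\right)^{2}$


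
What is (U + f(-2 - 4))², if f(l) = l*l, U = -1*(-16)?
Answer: 2704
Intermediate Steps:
U = 16
f(l) = l²
(U + f(-2 - 4))² = (16 + (-2 - 4)²)² = (16 + (-6)²)² = (16 + 36)² = 52² = 2704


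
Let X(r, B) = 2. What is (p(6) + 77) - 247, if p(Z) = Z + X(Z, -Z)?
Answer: -162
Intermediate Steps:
p(Z) = 2 + Z (p(Z) = Z + 2 = 2 + Z)
(p(6) + 77) - 247 = ((2 + 6) + 77) - 247 = (8 + 77) - 247 = 85 - 247 = -162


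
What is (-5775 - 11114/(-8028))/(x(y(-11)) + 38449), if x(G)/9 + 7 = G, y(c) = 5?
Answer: -23175293/154262034 ≈ -0.15023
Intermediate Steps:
x(G) = -63 + 9*G
(-5775 - 11114/(-8028))/(x(y(-11)) + 38449) = (-5775 - 11114/(-8028))/((-63 + 9*5) + 38449) = (-5775 - 11114*(-1/8028))/((-63 + 45) + 38449) = (-5775 + 5557/4014)/(-18 + 38449) = -23175293/4014/38431 = -23175293/4014*1/38431 = -23175293/154262034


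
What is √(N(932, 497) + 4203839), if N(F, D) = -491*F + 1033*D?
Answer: 18*√13147 ≈ 2063.9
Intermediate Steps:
√(N(932, 497) + 4203839) = √((-491*932 + 1033*497) + 4203839) = √((-457612 + 513401) + 4203839) = √(55789 + 4203839) = √4259628 = 18*√13147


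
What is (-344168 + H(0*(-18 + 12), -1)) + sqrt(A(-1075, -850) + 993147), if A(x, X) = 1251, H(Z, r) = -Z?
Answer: -344168 + sqrt(994398) ≈ -3.4317e+5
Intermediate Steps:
(-344168 + H(0*(-18 + 12), -1)) + sqrt(A(-1075, -850) + 993147) = (-344168 - 0*(-18 + 12)) + sqrt(1251 + 993147) = (-344168 - 0*(-6)) + sqrt(994398) = (-344168 - 1*0) + sqrt(994398) = (-344168 + 0) + sqrt(994398) = -344168 + sqrt(994398)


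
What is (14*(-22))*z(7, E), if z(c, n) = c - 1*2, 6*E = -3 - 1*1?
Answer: -1540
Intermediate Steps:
E = -⅔ (E = (-3 - 1*1)/6 = (-3 - 1)/6 = (⅙)*(-4) = -⅔ ≈ -0.66667)
z(c, n) = -2 + c (z(c, n) = c - 2 = -2 + c)
(14*(-22))*z(7, E) = (14*(-22))*(-2 + 7) = -308*5 = -1540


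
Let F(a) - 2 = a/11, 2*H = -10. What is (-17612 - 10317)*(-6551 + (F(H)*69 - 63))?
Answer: 181744159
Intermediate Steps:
H = -5 (H = (1/2)*(-10) = -5)
F(a) = 2 + a/11
(-17612 - 10317)*(-6551 + (F(H)*69 - 63)) = (-17612 - 10317)*(-6551 + ((2 + (1/11)*(-5))*69 - 63)) = -27929*(-6551 + ((2 - 5/11)*69 - 63)) = -27929*(-6551 + ((17/11)*69 - 63)) = -27929*(-6551 + (1173/11 - 63)) = -27929*(-6551 + 480/11) = -27929*(-71581/11) = 181744159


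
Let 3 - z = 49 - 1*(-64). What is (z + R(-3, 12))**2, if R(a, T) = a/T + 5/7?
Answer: 9406489/784 ≈ 11998.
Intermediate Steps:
R(a, T) = 5/7 + a/T (R(a, T) = a/T + 5*(1/7) = a/T + 5/7 = 5/7 + a/T)
z = -110 (z = 3 - (49 - 1*(-64)) = 3 - (49 + 64) = 3 - 1*113 = 3 - 113 = -110)
(z + R(-3, 12))**2 = (-110 + (5/7 - 3/12))**2 = (-110 + (5/7 - 3*1/12))**2 = (-110 + (5/7 - 1/4))**2 = (-110 + 13/28)**2 = (-3067/28)**2 = 9406489/784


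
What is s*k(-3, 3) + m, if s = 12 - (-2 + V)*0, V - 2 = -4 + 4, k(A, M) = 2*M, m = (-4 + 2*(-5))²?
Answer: 268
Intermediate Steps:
m = 196 (m = (-4 - 10)² = (-14)² = 196)
V = 2 (V = 2 + (-4 + 4) = 2 + 0 = 2)
s = 12 (s = 12 - (-2 + 2)*0 = 12 - 0*0 = 12 - 1*0 = 12 + 0 = 12)
s*k(-3, 3) + m = 12*(2*3) + 196 = 12*6 + 196 = 72 + 196 = 268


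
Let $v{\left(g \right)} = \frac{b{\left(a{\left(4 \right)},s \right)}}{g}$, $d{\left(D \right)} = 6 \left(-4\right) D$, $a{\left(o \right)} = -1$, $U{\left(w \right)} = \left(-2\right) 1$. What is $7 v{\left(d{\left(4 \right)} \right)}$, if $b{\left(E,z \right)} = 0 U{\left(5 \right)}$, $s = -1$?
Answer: $0$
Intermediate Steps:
$U{\left(w \right)} = -2$
$b{\left(E,z \right)} = 0$ ($b{\left(E,z \right)} = 0 \left(-2\right) = 0$)
$d{\left(D \right)} = - 24 D$
$v{\left(g \right)} = 0$ ($v{\left(g \right)} = \frac{0}{g} = 0$)
$7 v{\left(d{\left(4 \right)} \right)} = 7 \cdot 0 = 0$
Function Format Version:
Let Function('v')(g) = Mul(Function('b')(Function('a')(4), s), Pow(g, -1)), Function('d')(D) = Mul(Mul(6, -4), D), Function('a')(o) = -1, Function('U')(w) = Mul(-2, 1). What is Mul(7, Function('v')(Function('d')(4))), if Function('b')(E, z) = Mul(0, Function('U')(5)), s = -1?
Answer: 0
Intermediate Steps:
Function('U')(w) = -2
Function('b')(E, z) = 0 (Function('b')(E, z) = Mul(0, -2) = 0)
Function('d')(D) = Mul(-24, D)
Function('v')(g) = 0 (Function('v')(g) = Mul(0, Pow(g, -1)) = 0)
Mul(7, Function('v')(Function('d')(4))) = Mul(7, 0) = 0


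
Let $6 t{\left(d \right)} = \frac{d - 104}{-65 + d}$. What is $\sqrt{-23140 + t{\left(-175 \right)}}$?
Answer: $\frac{i \sqrt{37023690}}{40} \approx 152.12 i$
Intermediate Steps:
$t{\left(d \right)} = \frac{-104 + d}{6 \left(-65 + d\right)}$ ($t{\left(d \right)} = \frac{\left(d - 104\right) \frac{1}{-65 + d}}{6} = \frac{\left(-104 + d\right) \frac{1}{-65 + d}}{6} = \frac{\frac{1}{-65 + d} \left(-104 + d\right)}{6} = \frac{-104 + d}{6 \left(-65 + d\right)}$)
$\sqrt{-23140 + t{\left(-175 \right)}} = \sqrt{-23140 + \frac{-104 - 175}{6 \left(-65 - 175\right)}} = \sqrt{-23140 + \frac{1}{6} \frac{1}{-240} \left(-279\right)} = \sqrt{-23140 + \frac{1}{6} \left(- \frac{1}{240}\right) \left(-279\right)} = \sqrt{-23140 + \frac{31}{160}} = \sqrt{- \frac{3702369}{160}} = \frac{i \sqrt{37023690}}{40}$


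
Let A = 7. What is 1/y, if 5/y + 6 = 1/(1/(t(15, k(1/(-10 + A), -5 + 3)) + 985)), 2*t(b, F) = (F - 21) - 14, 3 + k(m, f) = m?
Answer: 5759/30 ≈ 191.97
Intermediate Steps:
k(m, f) = -3 + m
t(b, F) = -35/2 + F/2 (t(b, F) = ((F - 21) - 14)/2 = ((-21 + F) - 14)/2 = (-35 + F)/2 = -35/2 + F/2)
y = 30/5759 (y = 5/(-6 + 1/(1/((-35/2 + (-3 + 1/(-10 + 7))/2) + 985))) = 5/(-6 + 1/(1/((-35/2 + (-3 + 1/(-3))/2) + 985))) = 5/(-6 + 1/(1/((-35/2 + (-3 - ⅓)/2) + 985))) = 5/(-6 + 1/(1/((-35/2 + (½)*(-10/3)) + 985))) = 5/(-6 + 1/(1/((-35/2 - 5/3) + 985))) = 5/(-6 + 1/(1/(-115/6 + 985))) = 5/(-6 + 1/(1/(5795/6))) = 5/(-6 + 1/(6/5795)) = 5/(-6 + 5795/6) = 5/(5759/6) = 5*(6/5759) = 30/5759 ≈ 0.0052092)
1/y = 1/(30/5759) = 5759/30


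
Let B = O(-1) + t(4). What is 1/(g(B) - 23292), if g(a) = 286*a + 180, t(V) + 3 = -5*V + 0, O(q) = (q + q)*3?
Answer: -1/31406 ≈ -3.1841e-5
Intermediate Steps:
O(q) = 6*q (O(q) = (2*q)*3 = 6*q)
t(V) = -3 - 5*V (t(V) = -3 + (-5*V + 0) = -3 - 5*V)
B = -29 (B = 6*(-1) + (-3 - 5*4) = -6 + (-3 - 20) = -6 - 23 = -29)
g(a) = 180 + 286*a
1/(g(B) - 23292) = 1/((180 + 286*(-29)) - 23292) = 1/((180 - 8294) - 23292) = 1/(-8114 - 23292) = 1/(-31406) = -1/31406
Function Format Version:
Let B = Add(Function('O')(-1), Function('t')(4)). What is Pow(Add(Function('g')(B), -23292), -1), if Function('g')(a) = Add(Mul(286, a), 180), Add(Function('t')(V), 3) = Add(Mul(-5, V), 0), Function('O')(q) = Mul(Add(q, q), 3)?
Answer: Rational(-1, 31406) ≈ -3.1841e-5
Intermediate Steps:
Function('O')(q) = Mul(6, q) (Function('O')(q) = Mul(Mul(2, q), 3) = Mul(6, q))
Function('t')(V) = Add(-3, Mul(-5, V)) (Function('t')(V) = Add(-3, Add(Mul(-5, V), 0)) = Add(-3, Mul(-5, V)))
B = -29 (B = Add(Mul(6, -1), Add(-3, Mul(-5, 4))) = Add(-6, Add(-3, -20)) = Add(-6, -23) = -29)
Function('g')(a) = Add(180, Mul(286, a))
Pow(Add(Function('g')(B), -23292), -1) = Pow(Add(Add(180, Mul(286, -29)), -23292), -1) = Pow(Add(Add(180, -8294), -23292), -1) = Pow(Add(-8114, -23292), -1) = Pow(-31406, -1) = Rational(-1, 31406)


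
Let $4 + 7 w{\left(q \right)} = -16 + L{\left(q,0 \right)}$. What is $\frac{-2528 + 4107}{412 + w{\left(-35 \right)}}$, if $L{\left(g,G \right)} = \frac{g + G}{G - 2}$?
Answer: $\frac{22106}{5763} \approx 3.8358$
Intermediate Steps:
$L{\left(g,G \right)} = \frac{G + g}{-2 + G}$
$w{\left(q \right)} = - \frac{20}{7} - \frac{q}{14}$ ($w{\left(q \right)} = - \frac{4}{7} + \frac{-16 + \frac{0 + q}{-2 + 0}}{7} = - \frac{4}{7} + \frac{-16 + \frac{q}{-2}}{7} = - \frac{4}{7} + \frac{-16 - \frac{q}{2}}{7} = - \frac{4}{7} - \left(\frac{16}{7} + \frac{q}{14}\right) = - \frac{20}{7} - \frac{q}{14}$)
$\frac{-2528 + 4107}{412 + w{\left(-35 \right)}} = \frac{-2528 + 4107}{412 - \frac{5}{14}} = \frac{1579}{412 + \left(- \frac{20}{7} + \frac{5}{2}\right)} = \frac{1579}{412 - \frac{5}{14}} = \frac{1579}{\frac{5763}{14}} = 1579 \cdot \frac{14}{5763} = \frac{22106}{5763}$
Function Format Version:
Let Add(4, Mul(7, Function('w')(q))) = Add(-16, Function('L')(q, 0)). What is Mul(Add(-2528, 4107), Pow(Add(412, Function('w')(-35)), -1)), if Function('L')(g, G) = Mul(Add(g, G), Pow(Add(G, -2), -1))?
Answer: Rational(22106, 5763) ≈ 3.8358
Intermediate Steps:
Function('L')(g, G) = Mul(Pow(Add(-2, G), -1), Add(G, g)) (Function('L')(g, G) = Mul(Add(G, g), Pow(Add(-2, G), -1)) = Mul(Pow(Add(-2, G), -1), Add(G, g)))
Function('w')(q) = Add(Rational(-20, 7), Mul(Rational(-1, 14), q)) (Function('w')(q) = Add(Rational(-4, 7), Mul(Rational(1, 7), Add(-16, Mul(Pow(Add(-2, 0), -1), Add(0, q))))) = Add(Rational(-4, 7), Mul(Rational(1, 7), Add(-16, Mul(Pow(-2, -1), q)))) = Add(Rational(-4, 7), Mul(Rational(1, 7), Add(-16, Mul(Rational(-1, 2), q)))) = Add(Rational(-4, 7), Add(Rational(-16, 7), Mul(Rational(-1, 14), q))) = Add(Rational(-20, 7), Mul(Rational(-1, 14), q)))
Mul(Add(-2528, 4107), Pow(Add(412, Function('w')(-35)), -1)) = Mul(Add(-2528, 4107), Pow(Add(412, Add(Rational(-20, 7), Mul(Rational(-1, 14), -35))), -1)) = Mul(1579, Pow(Add(412, Add(Rational(-20, 7), Rational(5, 2))), -1)) = Mul(1579, Pow(Add(412, Rational(-5, 14)), -1)) = Mul(1579, Pow(Rational(5763, 14), -1)) = Mul(1579, Rational(14, 5763)) = Rational(22106, 5763)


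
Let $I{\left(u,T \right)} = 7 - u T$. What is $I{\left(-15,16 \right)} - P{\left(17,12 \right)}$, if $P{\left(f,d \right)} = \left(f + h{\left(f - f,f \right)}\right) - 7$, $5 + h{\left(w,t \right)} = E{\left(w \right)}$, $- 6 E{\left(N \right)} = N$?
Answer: $242$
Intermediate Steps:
$E{\left(N \right)} = - \frac{N}{6}$
$h{\left(w,t \right)} = -5 - \frac{w}{6}$
$P{\left(f,d \right)} = -12 + f$ ($P{\left(f,d \right)} = \left(f - \left(5 + \frac{f - f}{6}\right)\right) - 7 = \left(f - 5\right) - 7 = \left(-5 + f\right) - 7 = -12 + f$)
$I{\left(u,T \right)} = 7 - T u$
$I{\left(-15,16 \right)} - P{\left(17,12 \right)} = \left(7 - 16 \left(-15\right)\right) - \left(-12 + 17\right) = \left(7 + 240\right) - 5 = 247 - 5 = 242$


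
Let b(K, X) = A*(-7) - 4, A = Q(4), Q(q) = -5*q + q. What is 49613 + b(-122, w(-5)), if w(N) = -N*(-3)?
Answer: 49721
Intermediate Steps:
Q(q) = -4*q
A = -16 (A = -4*4 = -16)
w(N) = 3*N
b(K, X) = 108 (b(K, X) = -16*(-7) - 4 = 112 - 4 = 108)
49613 + b(-122, w(-5)) = 49613 + 108 = 49721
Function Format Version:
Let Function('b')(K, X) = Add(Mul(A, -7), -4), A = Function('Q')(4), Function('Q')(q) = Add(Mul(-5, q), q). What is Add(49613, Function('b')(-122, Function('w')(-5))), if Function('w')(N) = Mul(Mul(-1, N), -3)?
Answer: 49721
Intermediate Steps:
Function('Q')(q) = Mul(-4, q)
A = -16 (A = Mul(-4, 4) = -16)
Function('w')(N) = Mul(3, N)
Function('b')(K, X) = 108 (Function('b')(K, X) = Add(Mul(-16, -7), -4) = Add(112, -4) = 108)
Add(49613, Function('b')(-122, Function('w')(-5))) = Add(49613, 108) = 49721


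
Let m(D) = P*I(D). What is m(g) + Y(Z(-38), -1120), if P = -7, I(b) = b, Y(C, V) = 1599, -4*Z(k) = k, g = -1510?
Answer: 12169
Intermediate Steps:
Z(k) = -k/4
m(D) = -7*D
m(g) + Y(Z(-38), -1120) = -7*(-1510) + 1599 = 10570 + 1599 = 12169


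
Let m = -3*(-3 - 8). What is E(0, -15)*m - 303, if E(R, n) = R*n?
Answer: -303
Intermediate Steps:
m = 33 (m = -3*(-11) = 33)
E(0, -15)*m - 303 = (0*(-15))*33 - 303 = 0*33 - 303 = 0 - 303 = -303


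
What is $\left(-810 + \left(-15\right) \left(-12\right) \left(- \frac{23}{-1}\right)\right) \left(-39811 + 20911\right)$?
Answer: $-62937000$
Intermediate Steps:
$\left(-810 + \left(-15\right) \left(-12\right) \left(- \frac{23}{-1}\right)\right) \left(-39811 + 20911\right) = \left(-810 + 180 \left(\left(-23\right) \left(-1\right)\right)\right) \left(-18900\right) = \left(-810 + 180 \cdot 23\right) \left(-18900\right) = \left(-810 + 4140\right) \left(-18900\right) = 3330 \left(-18900\right) = -62937000$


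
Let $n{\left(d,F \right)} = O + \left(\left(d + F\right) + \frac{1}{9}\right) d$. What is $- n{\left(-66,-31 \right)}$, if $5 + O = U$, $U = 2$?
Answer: $- \frac{19175}{3} \approx -6391.7$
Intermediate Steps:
$O = -3$ ($O = -5 + 2 = -3$)
$n{\left(d,F \right)} = -3 + d \left(\frac{1}{9} + F + d\right)$ ($n{\left(d,F \right)} = -3 + \left(\left(d + F\right) + \frac{1}{9}\right) d = -3 + \left(\left(F + d\right) + \frac{1}{9}\right) d = -3 + \left(\frac{1}{9} + F + d\right) d = -3 + d \left(\frac{1}{9} + F + d\right)$)
$- n{\left(-66,-31 \right)} = - (-3 + \left(-66\right)^{2} + \frac{1}{9} \left(-66\right) - -2046) = - (-3 + 4356 - \frac{22}{3} + 2046) = \left(-1\right) \frac{19175}{3} = - \frac{19175}{3}$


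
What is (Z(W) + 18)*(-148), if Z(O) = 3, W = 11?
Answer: -3108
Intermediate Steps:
(Z(W) + 18)*(-148) = (3 + 18)*(-148) = 21*(-148) = -3108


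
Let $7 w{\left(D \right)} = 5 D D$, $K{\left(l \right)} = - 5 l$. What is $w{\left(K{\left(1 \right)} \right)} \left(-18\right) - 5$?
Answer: $- \frac{2285}{7} \approx -326.43$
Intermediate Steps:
$w{\left(D \right)} = \frac{5 D^{2}}{7}$ ($w{\left(D \right)} = \frac{5 D D}{7} = \frac{5 D^{2}}{7}$)
$w{\left(K{\left(1 \right)} \right)} \left(-18\right) - 5 = \frac{5 \left(\left(-5\right) 1\right)^{2}}{7} \left(-18\right) - 5 = \frac{5 \left(-5\right)^{2}}{7} \left(-18\right) - 5 = \frac{5}{7} \cdot 25 \left(-18\right) - 5 = \frac{125}{7} \left(-18\right) - 5 = - \frac{2250}{7} - 5 = - \frac{2285}{7}$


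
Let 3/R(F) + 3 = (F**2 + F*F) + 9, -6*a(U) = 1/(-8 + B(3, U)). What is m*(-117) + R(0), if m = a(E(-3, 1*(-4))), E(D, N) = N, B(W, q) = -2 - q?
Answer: -11/4 ≈ -2.7500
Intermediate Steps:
a(U) = -1/(6*(-10 - U)) (a(U) = -1/(6*(-8 + (-2 - U))) = -1/(6*(-10 - U)))
m = 1/36 (m = 1/(6*(10 + 1*(-4))) = 1/(6*(10 - 4)) = (1/6)/6 = (1/6)*(1/6) = 1/36 ≈ 0.027778)
R(F) = 3/(6 + 2*F**2) (R(F) = 3/(-3 + ((F**2 + F*F) + 9)) = 3/(-3 + ((F**2 + F**2) + 9)) = 3/(-3 + (2*F**2 + 9)) = 3/(-3 + (9 + 2*F**2)) = 3/(6 + 2*F**2))
m*(-117) + R(0) = (1/36)*(-117) + 3/(2*(3 + 0**2)) = -13/4 + 3/(2*(3 + 0)) = -13/4 + (3/2)/3 = -13/4 + (3/2)*(1/3) = -13/4 + 1/2 = -11/4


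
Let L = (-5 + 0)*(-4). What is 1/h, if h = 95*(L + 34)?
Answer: 1/5130 ≈ 0.00019493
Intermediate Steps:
L = 20 (L = -5*(-4) = 20)
h = 5130 (h = 95*(20 + 34) = 95*54 = 5130)
1/h = 1/5130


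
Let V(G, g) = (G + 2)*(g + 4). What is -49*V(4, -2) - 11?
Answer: -599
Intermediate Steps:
V(G, g) = (2 + G)*(4 + g)
-49*V(4, -2) - 11 = -49*(8 + 2*(-2) + 4*4 + 4*(-2)) - 11 = -49*(8 - 4 + 16 - 8) - 11 = -49*12 - 11 = -588 - 11 = -599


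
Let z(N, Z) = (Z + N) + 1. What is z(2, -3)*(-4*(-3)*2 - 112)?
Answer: 0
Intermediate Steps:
z(N, Z) = 1 + N + Z (z(N, Z) = (N + Z) + 1 = 1 + N + Z)
z(2, -3)*(-4*(-3)*2 - 112) = (1 + 2 - 3)*(-4*(-3)*2 - 112) = 0*(12*2 - 112) = 0*(24 - 112) = 0*(-88) = 0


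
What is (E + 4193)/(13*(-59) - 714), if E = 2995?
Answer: -7188/1481 ≈ -4.8535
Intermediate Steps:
(E + 4193)/(13*(-59) - 714) = (2995 + 4193)/(13*(-59) - 714) = 7188/(-767 - 714) = 7188/(-1481) = 7188*(-1/1481) = -7188/1481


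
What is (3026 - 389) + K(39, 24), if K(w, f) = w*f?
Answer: 3573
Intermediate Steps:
K(w, f) = f*w
(3026 - 389) + K(39, 24) = (3026 - 389) + 24*39 = 2637 + 936 = 3573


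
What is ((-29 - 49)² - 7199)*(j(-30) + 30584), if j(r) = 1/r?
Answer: -204606737/6 ≈ -3.4101e+7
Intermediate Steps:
((-29 - 49)² - 7199)*(j(-30) + 30584) = ((-29 - 49)² - 7199)*(1/(-30) + 30584) = ((-78)² - 7199)*(-1/30 + 30584) = (6084 - 7199)*(917519/30) = -1115*917519/30 = -204606737/6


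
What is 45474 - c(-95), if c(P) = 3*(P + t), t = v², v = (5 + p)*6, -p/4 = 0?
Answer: 43059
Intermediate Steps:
p = 0 (p = -4*0 = 0)
v = 30 (v = (5 + 0)*6 = 5*6 = 30)
t = 900 (t = 30² = 900)
c(P) = 2700 + 3*P (c(P) = 3*(P + 900) = 3*(900 + P) = 2700 + 3*P)
45474 - c(-95) = 45474 - (2700 + 3*(-95)) = 45474 - (2700 - 285) = 45474 - 1*2415 = 45474 - 2415 = 43059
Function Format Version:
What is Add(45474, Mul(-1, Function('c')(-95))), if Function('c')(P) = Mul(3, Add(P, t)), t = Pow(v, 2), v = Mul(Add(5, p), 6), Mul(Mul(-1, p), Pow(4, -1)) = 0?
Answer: 43059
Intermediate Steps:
p = 0 (p = Mul(-4, 0) = 0)
v = 30 (v = Mul(Add(5, 0), 6) = Mul(5, 6) = 30)
t = 900 (t = Pow(30, 2) = 900)
Function('c')(P) = Add(2700, Mul(3, P)) (Function('c')(P) = Mul(3, Add(P, 900)) = Mul(3, Add(900, P)) = Add(2700, Mul(3, P)))
Add(45474, Mul(-1, Function('c')(-95))) = Add(45474, Mul(-1, Add(2700, Mul(3, -95)))) = Add(45474, Mul(-1, Add(2700, -285))) = Add(45474, Mul(-1, 2415)) = Add(45474, -2415) = 43059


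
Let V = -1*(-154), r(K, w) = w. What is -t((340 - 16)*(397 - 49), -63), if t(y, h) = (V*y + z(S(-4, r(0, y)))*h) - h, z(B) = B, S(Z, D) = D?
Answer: -10260495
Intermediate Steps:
V = 154
t(y, h) = -h + 154*y + h*y (t(y, h) = (154*y + y*h) - h = (154*y + h*y) - h = -h + 154*y + h*y)
-t((340 - 16)*(397 - 49), -63) = -(-1*(-63) + 154*((340 - 16)*(397 - 49)) - 63*(340 - 16)*(397 - 49)) = -(63 + 154*(324*348) - 20412*348) = -(63 + 154*112752 - 63*112752) = -(63 + 17363808 - 7103376) = -1*10260495 = -10260495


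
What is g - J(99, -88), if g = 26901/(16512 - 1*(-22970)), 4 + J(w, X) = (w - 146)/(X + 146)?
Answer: 3143934/572489 ≈ 5.4917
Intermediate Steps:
J(w, X) = -4 + (-146 + w)/(146 + X) (J(w, X) = -4 + (w - 146)/(X + 146) = -4 + (-146 + w)/(146 + X))
g = 26901/39482 (g = 26901/(16512 + 22970) = 26901/39482 ≈ 0.68135)
g - J(99, -88) = 26901/39482 - (-730 + 99 - 4*(-88))/(146 - 88) = 26901/39482 - (-730 + 99 + 352)/58 = 26901/39482 - (-279)/58 = 26901/39482 - 1*(-279/58) = 26901/39482 + 279/58 = 3143934/572489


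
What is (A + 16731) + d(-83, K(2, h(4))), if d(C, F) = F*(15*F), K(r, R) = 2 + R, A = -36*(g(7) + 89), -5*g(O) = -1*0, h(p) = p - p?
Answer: 13587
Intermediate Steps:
h(p) = 0
g(O) = 0 (g(O) = -(-1)*0/5 = -⅕*0 = 0)
A = -3204 (A = -36*(0 + 89) = -36*89 = -3204)
d(C, F) = 15*F²
(A + 16731) + d(-83, K(2, h(4))) = (-3204 + 16731) + 15*(2 + 0)² = 13527 + 15*2² = 13527 + 15*4 = 13527 + 60 = 13587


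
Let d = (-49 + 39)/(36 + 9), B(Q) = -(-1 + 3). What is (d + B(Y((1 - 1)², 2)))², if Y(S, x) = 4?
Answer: 400/81 ≈ 4.9383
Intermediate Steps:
B(Q) = -2 (B(Q) = -1*2 = -2)
d = -2/9 (d = -10/45 = -10*1/45 = -2/9 ≈ -0.22222)
(d + B(Y((1 - 1)², 2)))² = (-2/9 - 2)² = (-20/9)² = 400/81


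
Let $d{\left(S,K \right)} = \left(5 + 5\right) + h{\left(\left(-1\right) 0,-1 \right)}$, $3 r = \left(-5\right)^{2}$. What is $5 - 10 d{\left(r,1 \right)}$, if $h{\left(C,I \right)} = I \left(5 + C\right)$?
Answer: $-45$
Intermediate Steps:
$r = \frac{25}{3}$ ($r = \frac{\left(-5\right)^{2}}{3} = \frac{1}{3} \cdot 25 = \frac{25}{3} \approx 8.3333$)
$d{\left(S,K \right)} = 5$ ($d{\left(S,K \right)} = \left(5 + 5\right) - \left(5 - 0\right) = 10 - \left(5 + 0\right) = 10 - 5 = 5$)
$5 - 10 d{\left(r,1 \right)} = 5 - 50 = -45$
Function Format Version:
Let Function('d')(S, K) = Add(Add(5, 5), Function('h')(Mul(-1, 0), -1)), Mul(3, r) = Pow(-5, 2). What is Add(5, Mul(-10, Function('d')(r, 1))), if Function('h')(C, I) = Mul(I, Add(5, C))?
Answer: -45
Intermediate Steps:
r = Rational(25, 3) (r = Mul(Rational(1, 3), Pow(-5, 2)) = Mul(Rational(1, 3), 25) = Rational(25, 3) ≈ 8.3333)
Function('d')(S, K) = 5 (Function('d')(S, K) = Add(Add(5, 5), Mul(-1, Add(5, Mul(-1, 0)))) = Add(10, Mul(-1, Add(5, 0))) = Add(10, Mul(-1, 5)) = Add(10, -5) = 5)
Add(5, Mul(-10, Function('d')(r, 1))) = Add(5, Mul(-10, 5)) = Add(5, -50) = -45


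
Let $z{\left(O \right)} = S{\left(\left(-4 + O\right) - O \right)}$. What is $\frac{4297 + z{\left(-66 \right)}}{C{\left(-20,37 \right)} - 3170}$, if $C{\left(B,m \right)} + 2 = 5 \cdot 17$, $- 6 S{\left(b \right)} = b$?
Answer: $- \frac{12893}{9261} \approx -1.3922$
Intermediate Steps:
$S{\left(b \right)} = - \frac{b}{6}$
$z{\left(O \right)} = \frac{2}{3}$ ($z{\left(O \right)} = - \frac{\left(-4 + O\right) - O}{6} = \left(- \frac{1}{6}\right) \left(-4\right) = \frac{2}{3}$)
$C{\left(B,m \right)} = 83$ ($C{\left(B,m \right)} = -2 + 5 \cdot 17 = -2 + 85 = 83$)
$\frac{4297 + z{\left(-66 \right)}}{C{\left(-20,37 \right)} - 3170} = \frac{4297 + \frac{2}{3}}{83 - 3170} = \frac{12893}{3 \left(-3087\right)} = \frac{12893}{3} \left(- \frac{1}{3087}\right) = - \frac{12893}{9261}$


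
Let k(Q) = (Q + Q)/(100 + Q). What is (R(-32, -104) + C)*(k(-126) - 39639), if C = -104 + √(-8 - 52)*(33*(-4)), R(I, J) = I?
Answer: 70064616/13 + 136007784*I*√15/13 ≈ 5.3896e+6 + 4.052e+7*I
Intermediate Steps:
k(Q) = 2*Q/(100 + Q) (k(Q) = (2*Q)/(100 + Q) = 2*Q/(100 + Q))
C = -104 - 264*I*√15 (C = -104 + √(-60)*(-132) = -104 + (2*I*√15)*(-132) = -104 - 264*I*√15 ≈ -104.0 - 1022.5*I)
(R(-32, -104) + C)*(k(-126) - 39639) = (-32 + (-104 - 264*I*√15))*(2*(-126)/(100 - 126) - 39639) = (-136 - 264*I*√15)*(2*(-126)/(-26) - 39639) = (-136 - 264*I*√15)*(2*(-126)*(-1/26) - 39639) = (-136 - 264*I*√15)*(126/13 - 39639) = (-136 - 264*I*√15)*(-515181/13) = 70064616/13 + 136007784*I*√15/13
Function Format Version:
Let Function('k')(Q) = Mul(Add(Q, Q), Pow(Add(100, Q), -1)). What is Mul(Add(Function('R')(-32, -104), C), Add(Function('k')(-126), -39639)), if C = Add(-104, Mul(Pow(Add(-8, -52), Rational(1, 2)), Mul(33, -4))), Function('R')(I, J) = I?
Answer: Add(Rational(70064616, 13), Mul(Rational(136007784, 13), I, Pow(15, Rational(1, 2)))) ≈ Add(5.3896e+6, Mul(4.0520e+7, I))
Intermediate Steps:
Function('k')(Q) = Mul(2, Q, Pow(Add(100, Q), -1)) (Function('k')(Q) = Mul(Mul(2, Q), Pow(Add(100, Q), -1)) = Mul(2, Q, Pow(Add(100, Q), -1)))
C = Add(-104, Mul(-264, I, Pow(15, Rational(1, 2)))) (C = Add(-104, Mul(Pow(-60, Rational(1, 2)), -132)) = Add(-104, Mul(Mul(2, I, Pow(15, Rational(1, 2))), -132)) = Add(-104, Mul(-264, I, Pow(15, Rational(1, 2)))) ≈ Add(-104.00, Mul(-1022.5, I)))
Mul(Add(Function('R')(-32, -104), C), Add(Function('k')(-126), -39639)) = Mul(Add(-32, Add(-104, Mul(-264, I, Pow(15, Rational(1, 2))))), Add(Mul(2, -126, Pow(Add(100, -126), -1)), -39639)) = Mul(Add(-136, Mul(-264, I, Pow(15, Rational(1, 2)))), Add(Mul(2, -126, Pow(-26, -1)), -39639)) = Mul(Add(-136, Mul(-264, I, Pow(15, Rational(1, 2)))), Add(Mul(2, -126, Rational(-1, 26)), -39639)) = Mul(Add(-136, Mul(-264, I, Pow(15, Rational(1, 2)))), Add(Rational(126, 13), -39639)) = Mul(Add(-136, Mul(-264, I, Pow(15, Rational(1, 2)))), Rational(-515181, 13)) = Add(Rational(70064616, 13), Mul(Rational(136007784, 13), I, Pow(15, Rational(1, 2))))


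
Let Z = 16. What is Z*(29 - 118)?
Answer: -1424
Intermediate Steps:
Z*(29 - 118) = 16*(29 - 118) = 16*(-89) = -1424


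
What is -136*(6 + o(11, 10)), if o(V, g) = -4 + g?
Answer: -1632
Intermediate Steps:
-136*(6 + o(11, 10)) = -136*(6 + (-4 + 10)) = -136*(6 + 6) = -136*12 = -1632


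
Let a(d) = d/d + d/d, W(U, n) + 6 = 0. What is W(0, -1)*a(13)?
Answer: -12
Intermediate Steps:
W(U, n) = -6 (W(U, n) = -6 + 0 = -6)
a(d) = 2 (a(d) = 1 + 1 = 2)
W(0, -1)*a(13) = -6*2 = -12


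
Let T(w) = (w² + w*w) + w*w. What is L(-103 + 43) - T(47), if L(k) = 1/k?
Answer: -397621/60 ≈ -6627.0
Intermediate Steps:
T(w) = 3*w² (T(w) = (w² + w²) + w² = 2*w² + w² = 3*w²)
L(-103 + 43) - T(47) = 1/(-103 + 43) - 3*47² = 1/(-60) - 3*2209 = -1/60 - 1*6627 = -1/60 - 6627 = -397621/60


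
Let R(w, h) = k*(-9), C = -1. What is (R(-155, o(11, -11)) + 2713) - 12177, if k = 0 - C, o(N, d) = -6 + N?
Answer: -9473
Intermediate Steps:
k = 1 (k = 0 - 1*(-1) = 0 + 1 = 1)
R(w, h) = -9 (R(w, h) = 1*(-9) = -9)
(R(-155, o(11, -11)) + 2713) - 12177 = (-9 + 2713) - 12177 = 2704 - 12177 = -9473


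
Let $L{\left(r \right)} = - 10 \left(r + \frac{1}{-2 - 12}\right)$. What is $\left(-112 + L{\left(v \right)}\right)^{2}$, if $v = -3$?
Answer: $\frac{323761}{49} \approx 6607.4$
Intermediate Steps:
$L{\left(r \right)} = \frac{5}{7} - 10 r$ ($L{\left(r \right)} = - 10 \left(r + \frac{1}{-14}\right) = - 10 \left(r - \frac{1}{14}\right) = - 10 \left(- \frac{1}{14} + r\right) = \frac{5}{7} - 10 r$)
$\left(-112 + L{\left(v \right)}\right)^{2} = \left(-112 + \left(\frac{5}{7} - -30\right)\right)^{2} = \left(-112 + \left(\frac{5}{7} + 30\right)\right)^{2} = \left(-112 + \frac{215}{7}\right)^{2} = \left(- \frac{569}{7}\right)^{2} = \frac{323761}{49}$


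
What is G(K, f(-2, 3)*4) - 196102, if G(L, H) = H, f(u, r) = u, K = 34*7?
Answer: -196110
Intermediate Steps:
K = 238
G(K, f(-2, 3)*4) - 196102 = -2*4 - 196102 = -8 - 196102 = -196110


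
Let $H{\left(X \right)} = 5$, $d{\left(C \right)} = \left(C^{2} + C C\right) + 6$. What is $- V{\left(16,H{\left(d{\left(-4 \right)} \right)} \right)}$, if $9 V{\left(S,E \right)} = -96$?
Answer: $\frac{32}{3} \approx 10.667$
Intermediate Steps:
$d{\left(C \right)} = 6 + 2 C^{2}$ ($d{\left(C \right)} = \left(C^{2} + C^{2}\right) + 6 = 2 C^{2} + 6 = 6 + 2 C^{2}$)
$V{\left(S,E \right)} = - \frac{32}{3}$ ($V{\left(S,E \right)} = \frac{1}{9} \left(-96\right) = - \frac{32}{3}$)
$- V{\left(16,H{\left(d{\left(-4 \right)} \right)} \right)} = \left(-1\right) \left(- \frac{32}{3}\right) = \frac{32}{3}$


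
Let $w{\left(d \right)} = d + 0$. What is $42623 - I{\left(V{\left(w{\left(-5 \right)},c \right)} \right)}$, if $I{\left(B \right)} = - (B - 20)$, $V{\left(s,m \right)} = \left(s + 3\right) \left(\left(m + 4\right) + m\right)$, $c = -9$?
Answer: $42631$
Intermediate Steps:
$w{\left(d \right)} = d$
$V{\left(s,m \right)} = \left(3 + s\right) \left(4 + 2 m\right)$ ($V{\left(s,m \right)} = \left(3 + s\right) \left(\left(4 + m\right) + m\right) = \left(3 + s\right) \left(4 + 2 m\right)$)
$I{\left(B \right)} = 20 - B$ ($I{\left(B \right)} = - (-20 + B) = 20 - B$)
$42623 - I{\left(V{\left(w{\left(-5 \right)},c \right)} \right)} = 42623 - \left(20 - \left(12 + 4 \left(-5\right) + 6 \left(-9\right) + 2 \left(-9\right) \left(-5\right)\right)\right) = 42623 - \left(20 - \left(12 - 20 - 54 + 90\right)\right) = 42623 - \left(20 - 28\right) = 42623 - -8 = 42623 + 8 = 42631$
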